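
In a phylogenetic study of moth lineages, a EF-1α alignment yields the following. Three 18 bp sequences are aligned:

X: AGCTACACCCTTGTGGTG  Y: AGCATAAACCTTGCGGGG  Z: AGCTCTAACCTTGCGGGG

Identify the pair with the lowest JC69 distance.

X–Y: 6/18 differ, p = 0.333, d = 0.441.
X–Z: 5/18 differ, p = 0.278, d = 0.347.
Y–Z: 3/18 differ, p = 0.167, d = 0.188.
The smallest distance is between Y and Z.

Y and Z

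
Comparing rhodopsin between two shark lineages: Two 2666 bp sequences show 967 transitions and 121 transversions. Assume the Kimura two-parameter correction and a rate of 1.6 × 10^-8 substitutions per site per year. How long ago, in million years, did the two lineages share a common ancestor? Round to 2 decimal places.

23.76

P = 967/2666 ≈ 0.362716 and Q = 121/2666 ≈ 0.045386.
Under the Kimura two-parameter model, d = −½ ln(1 − 2P − Q) − ¼ ln(1 − 2Q).
1 − 2P − Q = 0.229182, giving −½ ln(0.229182) = 0.736619.
1 − 2Q = 0.909228, giving −¼ ln(0.909228) = 0.023790.
d = 0.736619 + 0.023790 = 0.760409.
Under a molecular clock d = 2μt, so t = d/(2μ) = 0.760409 / (2 × 1.6 × 10^-8) = 23.76 million years.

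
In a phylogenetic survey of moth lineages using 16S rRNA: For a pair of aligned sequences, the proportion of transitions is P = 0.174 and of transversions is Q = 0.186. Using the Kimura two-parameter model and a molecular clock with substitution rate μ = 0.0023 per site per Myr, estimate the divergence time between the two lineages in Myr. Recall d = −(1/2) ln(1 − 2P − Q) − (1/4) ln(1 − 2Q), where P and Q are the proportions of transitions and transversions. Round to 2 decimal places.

108.28

Under the Kimura two-parameter model, d = −½ ln(1 − 2P − Q) − ¼ ln(1 − 2Q).
1 − 2P − Q = 0.466, giving −½ ln(0.466) = 0.381785.
1 − 2Q = 0.628, giving −¼ ln(0.628) = 0.116304.
d = 0.381785 + 0.116304 = 0.498089.
Under a molecular clock d = 2μt, so t = d/(2μ) = 0.498089 / (2 × 0.0023) = 108.28 Myr.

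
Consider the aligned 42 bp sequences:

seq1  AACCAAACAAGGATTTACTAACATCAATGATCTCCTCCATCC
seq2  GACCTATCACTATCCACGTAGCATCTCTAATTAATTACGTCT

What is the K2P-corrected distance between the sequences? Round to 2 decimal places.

Of 42 sites, 10 differences are transitions and 13 are transversions, so P = 10/42 ≈ 0.238095 and Q = 13/42 ≈ 0.309524.
Under the Kimura two-parameter model, d = −½ ln(1 − 2P − Q) − ¼ ln(1 − 2Q).
1 − 2P − Q = 0.214286, giving −½ ln(0.214286) = 0.770222.
1 − 2Q = 0.380952, giving −¼ ln(0.380952) = 0.241270.
d = 0.770222 + 0.241270 = 1.011492.

1.01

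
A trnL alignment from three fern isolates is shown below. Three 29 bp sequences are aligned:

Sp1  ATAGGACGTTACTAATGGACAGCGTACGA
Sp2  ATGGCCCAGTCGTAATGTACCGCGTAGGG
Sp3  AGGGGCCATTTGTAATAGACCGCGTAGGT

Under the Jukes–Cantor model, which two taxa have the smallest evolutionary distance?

Sp1–Sp2: 11/29 differ, p = 0.379, d = 0.529.
Sp1–Sp3: 10/29 differ, p = 0.345, d = 0.462.
Sp2–Sp3: 7/29 differ, p = 0.241, d = 0.291.
The smallest distance is between Sp2 and Sp3.

Sp2 and Sp3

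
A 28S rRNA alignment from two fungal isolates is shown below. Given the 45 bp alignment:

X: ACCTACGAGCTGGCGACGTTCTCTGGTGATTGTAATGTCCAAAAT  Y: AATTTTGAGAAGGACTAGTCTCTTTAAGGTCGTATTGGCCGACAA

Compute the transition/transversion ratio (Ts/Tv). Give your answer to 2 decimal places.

0.71

Transitions are A↔G and C↔T; transversions are all other mismatches.
Transitions: 10. Transversions: 14.
R = 10/14 = 0.714285… ≈ 0.71 (to 2 d.p.).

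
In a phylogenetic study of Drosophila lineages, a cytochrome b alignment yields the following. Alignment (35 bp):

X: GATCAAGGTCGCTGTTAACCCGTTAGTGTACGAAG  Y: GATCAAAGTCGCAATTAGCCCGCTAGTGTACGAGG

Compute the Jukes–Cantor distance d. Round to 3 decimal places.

0.195

The sequences differ at 6 of 35 sites (7, 13, 14, 18, 23, 34), so p = 6/35 ≈ 0.171429.
d = −(3/4) ln(1 − 4p/3) = −0.75 ln(1 − 0.228572) = −0.75 ln(0.771428)
  = −0.75 × (-0.259512) = 0.194634 substitutions/site.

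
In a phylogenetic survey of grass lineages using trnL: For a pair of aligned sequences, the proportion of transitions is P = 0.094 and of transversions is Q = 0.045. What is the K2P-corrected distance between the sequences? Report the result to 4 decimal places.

Under the Kimura two-parameter model, d = −½ ln(1 − 2P − Q) − ¼ ln(1 − 2Q).
1 − 2P − Q = 0.767, giving −½ ln(0.767) = 0.132634.
1 − 2Q = 0.91, giving −¼ ln(0.91) = 0.023578.
d = 0.132634 + 0.023578 = 0.156212.

0.1562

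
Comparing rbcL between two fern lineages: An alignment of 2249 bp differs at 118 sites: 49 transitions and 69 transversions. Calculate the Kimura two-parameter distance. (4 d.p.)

0.0544

P = 49/2249 ≈ 0.021787 and Q = 69/2249 ≈ 0.03068.
Under the Kimura two-parameter model, d = −½ ln(1 − 2P − Q) − ¼ ln(1 − 2Q).
1 − 2P − Q = 0.925746, giving −½ ln(0.925746) = 0.038578.
1 − 2Q = 0.93864, giving −¼ ln(0.93864) = 0.015831.
d = 0.038578 + 0.015831 = 0.054409.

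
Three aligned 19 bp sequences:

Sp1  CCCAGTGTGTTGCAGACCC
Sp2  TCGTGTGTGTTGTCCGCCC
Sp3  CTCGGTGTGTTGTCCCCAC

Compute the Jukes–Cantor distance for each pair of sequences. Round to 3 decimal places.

Sp1–Sp2: 7/19 sites differ → p ≈ 0.368421, d = −0.75 ln(1 − 0.491228) = 0.506816 ≈ 0.507.
Sp1–Sp3: 7/19 sites differ → p ≈ 0.368421, d = −0.75 ln(1 − 0.491228) = 0.506816 ≈ 0.507.
Sp2–Sp3: 6/19 sites differ → p ≈ 0.315789, d = −0.75 ln(1 − 0.421052) = 0.409907 ≈ 0.410.

d(Sp1,Sp2) = 0.507, d(Sp1,Sp3) = 0.507, d(Sp2,Sp3) = 0.410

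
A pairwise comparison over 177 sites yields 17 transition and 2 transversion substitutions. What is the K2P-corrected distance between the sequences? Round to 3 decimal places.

0.119

P = 17/177 ≈ 0.096045 and Q = 2/177 ≈ 0.011299.
Under the Kimura two-parameter model, d = −½ ln(1 − 2P − Q) − ¼ ln(1 − 2Q).
1 − 2P − Q = 0.796611, giving −½ ln(0.796611) = 0.113694.
1 − 2Q = 0.977402, giving −¼ ln(0.977402) = 0.005714.
d = 0.113694 + 0.005714 = 0.119408.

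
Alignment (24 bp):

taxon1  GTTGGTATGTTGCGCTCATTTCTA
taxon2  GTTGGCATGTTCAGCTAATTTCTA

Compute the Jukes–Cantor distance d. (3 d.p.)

0.188

The sequences differ at 4 of 24 sites (6, 12, 13, 17), so p = 4/24 ≈ 0.166667.
d = −(3/4) ln(1 − 4p/3) = −0.75 ln(1 − 0.222223) = −0.75 ln(0.777777)
  = −0.75 × (-0.251315) = 0.188486 substitutions/site.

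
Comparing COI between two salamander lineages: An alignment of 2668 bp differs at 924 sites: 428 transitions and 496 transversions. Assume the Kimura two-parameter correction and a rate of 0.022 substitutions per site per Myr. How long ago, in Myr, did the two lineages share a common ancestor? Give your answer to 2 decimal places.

P = 428/2668 ≈ 0.16042 and Q = 496/2668 ≈ 0.185907.
Under the Kimura two-parameter model, d = −½ ln(1 − 2P − Q) − ¼ ln(1 − 2Q).
1 − 2P − Q = 0.493253, giving −½ ln(0.493253) = 0.353367.
1 − 2Q = 0.628186, giving −¼ ln(0.628186) = 0.116230.
d = 0.353367 + 0.116230 = 0.469597.
Under a molecular clock d = 2μt, so t = d/(2μ) = 0.469597 / (2 × 0.022) = 10.67 Myr.

10.67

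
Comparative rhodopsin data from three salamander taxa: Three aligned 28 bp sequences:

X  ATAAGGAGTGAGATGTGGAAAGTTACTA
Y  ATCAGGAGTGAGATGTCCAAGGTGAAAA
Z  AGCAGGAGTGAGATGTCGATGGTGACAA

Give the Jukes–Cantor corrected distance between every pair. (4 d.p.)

d(X,Y) = 0.3041, d(X,Z) = 0.3041, d(Y,Z) = 0.1585

X–Y: 7/28 sites differ → p = 0.25, d = −0.75 ln(1 − 0.333333) = 0.304098 ≈ 0.3041.
X–Z: 7/28 sites differ → p = 0.25, d = −0.75 ln(1 − 0.333333) = 0.304098 ≈ 0.3041.
Y–Z: 4/28 sites differ → p ≈ 0.142857, d = −0.75 ln(1 − 0.190476) = 0.158482 ≈ 0.1585.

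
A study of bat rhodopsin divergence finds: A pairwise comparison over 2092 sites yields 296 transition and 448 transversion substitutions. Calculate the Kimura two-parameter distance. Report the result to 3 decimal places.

0.483

P = 296/2092 ≈ 0.141491 and Q = 448/2092 ≈ 0.214149.
Under the Kimura two-parameter model, d = −½ ln(1 − 2P − Q) − ¼ ln(1 − 2Q).
1 − 2P − Q = 0.502869, giving −½ ln(0.502869) = 0.343713.
1 − 2Q = 0.571702, giving −¼ ln(0.571702) = 0.139784.
d = 0.343713 + 0.139784 = 0.483497.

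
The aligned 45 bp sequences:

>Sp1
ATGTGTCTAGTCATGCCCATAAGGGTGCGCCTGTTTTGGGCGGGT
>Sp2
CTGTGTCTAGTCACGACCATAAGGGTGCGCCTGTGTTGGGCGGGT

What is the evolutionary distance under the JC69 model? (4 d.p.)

0.0946

The sequences differ at 4 of 45 sites (1, 14, 16, 35), so p = 4/45 ≈ 0.088889.
d = −(3/4) ln(1 − 4p/3) = −0.75 ln(1 − 0.118519) = −0.75 ln(0.881481)
  = −0.75 × (-0.126152) = 0.094614 substitutions/site.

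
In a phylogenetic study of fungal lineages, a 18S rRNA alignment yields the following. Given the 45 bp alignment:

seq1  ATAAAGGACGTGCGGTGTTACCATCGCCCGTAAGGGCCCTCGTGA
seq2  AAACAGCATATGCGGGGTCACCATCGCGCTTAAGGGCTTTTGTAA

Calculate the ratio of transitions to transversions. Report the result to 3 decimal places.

1.167

Transitions are A↔G and C↔T; transversions are all other mismatches.
Transitions: 7. Transversions: 6.
R = 7/6 = 1.166666… ≈ 1.167 (to 3 d.p.).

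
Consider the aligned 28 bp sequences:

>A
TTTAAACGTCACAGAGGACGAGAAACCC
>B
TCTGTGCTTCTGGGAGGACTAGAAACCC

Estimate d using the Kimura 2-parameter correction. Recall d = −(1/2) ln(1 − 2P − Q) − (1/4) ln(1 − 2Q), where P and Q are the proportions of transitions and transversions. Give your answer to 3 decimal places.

Of 28 sites, 4 differences are transitions and 5 are transversions, so P = 4/28 ≈ 0.142857 and Q = 5/28 ≈ 0.178571.
Under the Kimura two-parameter model, d = −½ ln(1 − 2P − Q) − ¼ ln(1 − 2Q).
1 − 2P − Q = 0.535715, giving −½ ln(0.535715) = 0.312076.
1 − 2Q = 0.642858, giving −¼ ln(0.642858) = 0.110458.
d = 0.312076 + 0.110458 = 0.422534.

0.423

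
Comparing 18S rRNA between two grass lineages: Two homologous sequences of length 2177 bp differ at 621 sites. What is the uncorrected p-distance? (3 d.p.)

0.285

p = 621/2177 = 0.285254… ≈ 0.285 (to 3 d.p.).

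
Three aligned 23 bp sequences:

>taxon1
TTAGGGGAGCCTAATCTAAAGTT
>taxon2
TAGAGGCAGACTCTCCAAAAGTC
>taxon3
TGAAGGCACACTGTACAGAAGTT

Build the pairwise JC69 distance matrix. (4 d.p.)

d(taxon1,taxon2) = 0.6501, d(taxon1,taxon3) = 0.6501, d(taxon2,taxon3) = 0.3904

taxon1–taxon2: 10/23 sites differ → p ≈ 0.434783, d = −0.75 ln(1 − 0.579711) = 0.650110 ≈ 0.6501.
taxon1–taxon3: 10/23 sites differ → p ≈ 0.434783, d = −0.75 ln(1 − 0.579711) = 0.650110 ≈ 0.6501.
taxon2–taxon3: 7/23 sites differ → p ≈ 0.304348, d = −0.75 ln(1 − 0.405797) = 0.390401 ≈ 0.3904.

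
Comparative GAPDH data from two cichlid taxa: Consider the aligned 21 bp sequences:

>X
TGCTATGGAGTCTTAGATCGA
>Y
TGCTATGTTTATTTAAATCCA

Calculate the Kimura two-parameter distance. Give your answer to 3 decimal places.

Of 21 sites, 2 differences are transitions and 5 are transversions, so P = 2/21 ≈ 0.095238 and Q = 5/21 ≈ 0.238095.
Under the Kimura two-parameter model, d = −½ ln(1 − 2P − Q) − ¼ ln(1 − 2Q).
1 − 2P − Q = 0.571429, giving −½ ln(0.571429) = 0.279808.
1 − 2Q = 0.52381, giving −¼ ln(0.52381) = 0.161657.
d = 0.279808 + 0.161657 = 0.441465.

0.441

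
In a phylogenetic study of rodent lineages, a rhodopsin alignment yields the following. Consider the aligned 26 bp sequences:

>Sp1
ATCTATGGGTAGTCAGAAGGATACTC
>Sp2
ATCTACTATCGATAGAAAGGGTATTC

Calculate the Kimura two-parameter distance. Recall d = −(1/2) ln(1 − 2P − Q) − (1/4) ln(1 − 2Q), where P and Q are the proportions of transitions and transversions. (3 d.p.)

Of 26 sites, 9 differences are transitions and 3 are transversions, so P = 9/26 ≈ 0.346154 and Q = 3/26 ≈ 0.115385.
Under the Kimura two-parameter model, d = −½ ln(1 − 2P − Q) − ¼ ln(1 − 2Q).
1 − 2P − Q = 0.192307, giving −½ ln(0.192307) = 0.824331.
1 − 2Q = 0.76923, giving −¼ ln(0.76923) = 0.065591.
d = 0.824331 + 0.065591 = 0.889922.

0.890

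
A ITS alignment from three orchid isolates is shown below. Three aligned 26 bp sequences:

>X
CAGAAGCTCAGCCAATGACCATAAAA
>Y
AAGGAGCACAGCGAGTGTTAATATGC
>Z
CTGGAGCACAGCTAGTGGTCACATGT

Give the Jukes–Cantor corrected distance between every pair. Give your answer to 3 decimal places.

d(X,Y) = 0.623, d(X,Z) = 0.623, d(Y,Z) = 0.334

X–Y: 11/26 sites differ → p ≈ 0.423077, d = −0.75 ln(1 − 0.564103) = 0.622762 ≈ 0.623.
X–Z: 11/26 sites differ → p ≈ 0.423077, d = −0.75 ln(1 − 0.564103) = 0.622762 ≈ 0.623.
Y–Z: 7/26 sites differ → p ≈ 0.269231, d = −0.75 ln(1 − 0.358975) = 0.333515 ≈ 0.334.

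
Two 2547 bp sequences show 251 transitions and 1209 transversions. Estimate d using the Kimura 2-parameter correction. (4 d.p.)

1.3027

P = 251/2547 ≈ 0.098547 and Q = 1209/2547 ≈ 0.474676.
Under the Kimura two-parameter model, d = −½ ln(1 − 2P − Q) − ¼ ln(1 − 2Q).
1 − 2P − Q = 0.32823, giving −½ ln(0.32823) = 0.557020.
1 − 2Q = 0.050648, giving −¼ ln(0.050648) = 0.745714.
d = 0.557020 + 0.745714 = 1.302734.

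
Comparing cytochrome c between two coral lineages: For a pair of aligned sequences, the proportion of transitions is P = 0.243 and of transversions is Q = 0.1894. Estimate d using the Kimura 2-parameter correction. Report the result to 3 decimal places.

Under the Kimura two-parameter model, d = −½ ln(1 − 2P − Q) − ¼ ln(1 − 2Q).
1 − 2P − Q = 0.3246, giving −½ ln(0.3246) = 0.562581.
1 − 2Q = 0.6212, giving −¼ ln(0.6212) = 0.119026.
d = 0.562581 + 0.119026 = 0.681607.

0.682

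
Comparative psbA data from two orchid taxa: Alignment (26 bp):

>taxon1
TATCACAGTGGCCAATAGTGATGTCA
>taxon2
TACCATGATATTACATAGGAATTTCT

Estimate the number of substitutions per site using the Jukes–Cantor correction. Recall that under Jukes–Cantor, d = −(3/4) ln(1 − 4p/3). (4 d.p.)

The sequences differ at 13 of 26 sites, so p = 13/26 = 0.5.
d = −(3/4) ln(1 − 4p/3) = −0.75 ln(1 − 0.666667) = −0.75 ln(0.333333)
  = −0.75 × (-1.098613) = 0.823960 substitutions/site.

0.8240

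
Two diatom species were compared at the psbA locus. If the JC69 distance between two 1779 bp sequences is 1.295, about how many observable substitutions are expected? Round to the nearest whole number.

1097

Invert JC69: p = (3/4)(1 − e^(−4d/3)) = 0.75 × (1 − e^(-1.726667)) = 0.75 × (1 − 0.177876) = 0.616593.
Expected differing sites = pL ≈ 0.616593 × 1779 = 1096.918947 ≈ 1097.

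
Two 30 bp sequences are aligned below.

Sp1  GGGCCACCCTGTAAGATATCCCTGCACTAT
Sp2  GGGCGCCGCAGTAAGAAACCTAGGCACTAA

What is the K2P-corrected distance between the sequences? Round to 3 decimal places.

0.446

Of 30 sites, 2 differences are transitions and 8 are transversions, so P = 2/30 ≈ 0.066667 and Q = 8/30 ≈ 0.266667.
Under the Kimura two-parameter model, d = −½ ln(1 − 2P − Q) − ¼ ln(1 − 2Q).
1 − 2P − Q = 0.599999, giving −½ ln(0.599999) = 0.255414.
1 − 2Q = 0.466666, giving −¼ ln(0.466666) = 0.190535.
d = 0.255414 + 0.190535 = 0.445949.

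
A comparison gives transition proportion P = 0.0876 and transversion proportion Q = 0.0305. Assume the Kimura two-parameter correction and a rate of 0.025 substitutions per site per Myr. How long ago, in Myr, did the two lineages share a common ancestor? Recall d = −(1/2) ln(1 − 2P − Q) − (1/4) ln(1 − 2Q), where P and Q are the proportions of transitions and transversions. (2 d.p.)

Under the Kimura two-parameter model, d = −½ ln(1 − 2P − Q) − ¼ ln(1 − 2Q).
1 − 2P − Q = 0.7943, giving −½ ln(0.7943) = 0.115147.
1 − 2Q = 0.939, giving −¼ ln(0.939) = 0.015735.
d = 0.115147 + 0.015735 = 0.130882.
Under a molecular clock d = 2μt, so t = d/(2μ) = 0.130882 / (2 × 0.025) = 2.62 Myr.

2.62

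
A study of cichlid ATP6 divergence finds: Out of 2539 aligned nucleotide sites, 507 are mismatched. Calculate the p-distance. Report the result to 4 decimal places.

p = 507/2539 = 0.199684… ≈ 0.1997 (to 4 d.p.).

0.1997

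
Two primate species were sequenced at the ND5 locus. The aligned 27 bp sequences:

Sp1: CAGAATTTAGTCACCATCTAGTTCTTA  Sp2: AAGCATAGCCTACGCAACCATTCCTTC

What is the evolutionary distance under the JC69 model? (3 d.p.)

The sequences differ at 14 of 27 sites, so p = 14/27 ≈ 0.518519.
d = −(3/4) ln(1 − 4p/3) = −0.75 ln(1 − 0.691359) = −0.75 ln(0.308641)
  = −0.75 × (-1.175576) = 0.881682 substitutions/site.

0.882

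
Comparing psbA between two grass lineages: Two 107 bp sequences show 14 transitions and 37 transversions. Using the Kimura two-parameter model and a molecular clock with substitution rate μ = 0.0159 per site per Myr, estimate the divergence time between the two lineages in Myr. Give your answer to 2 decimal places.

23.95

P = 14/107 ≈ 0.130841 and Q = 37/107 ≈ 0.345794.
Under the Kimura two-parameter model, d = −½ ln(1 − 2P − Q) − ¼ ln(1 − 2Q).
1 − 2P − Q = 0.392524, giving −½ ln(0.392524) = 0.467579.
1 − 2Q = 0.308412, giving −¼ ln(0.308412) = 0.294080.
d = 0.467579 + 0.294080 = 0.761659.
Under a molecular clock d = 2μt, so t = d/(2μ) = 0.761659 / (2 × 0.0159) = 23.95 Myr.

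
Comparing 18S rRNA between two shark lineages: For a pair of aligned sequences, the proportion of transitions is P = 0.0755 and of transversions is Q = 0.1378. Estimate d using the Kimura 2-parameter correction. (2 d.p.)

Under the Kimura two-parameter model, d = −½ ln(1 − 2P − Q) − ¼ ln(1 − 2Q).
1 − 2P − Q = 0.7112, giving −½ ln(0.7112) = 0.170401.
1 − 2Q = 0.7244, giving −¼ ln(0.7244) = 0.080603.
d = 0.170401 + 0.080603 = 0.251004.

0.25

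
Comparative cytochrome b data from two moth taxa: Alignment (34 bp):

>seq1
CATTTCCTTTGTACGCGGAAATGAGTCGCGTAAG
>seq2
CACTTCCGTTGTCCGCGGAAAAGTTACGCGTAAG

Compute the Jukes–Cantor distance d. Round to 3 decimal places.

0.241

The sequences differ at 7 of 34 sites (3, 8, 13, 22, 24, 25, 26), so p = 7/34 ≈ 0.205882.
d = −(3/4) ln(1 − 4p/3) = −0.75 ln(1 − 0.274509) = −0.75 ln(0.725491)
  = −0.75 × (-0.320907) = 0.240680 substitutions/site.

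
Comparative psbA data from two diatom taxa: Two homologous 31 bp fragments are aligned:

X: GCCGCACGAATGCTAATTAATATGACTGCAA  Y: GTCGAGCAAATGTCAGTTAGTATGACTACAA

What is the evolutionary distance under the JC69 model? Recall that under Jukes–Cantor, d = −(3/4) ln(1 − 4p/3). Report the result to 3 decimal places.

0.367

The sequences differ at 9 of 31 sites (2, 5, 6, 8, 13, 14, 16, 20, 28), so p = 9/31 ≈ 0.290323.
d = −(3/4) ln(1 − 4p/3) = −0.75 ln(1 − 0.387097) = −0.75 ln(0.612903)
  = −0.75 × (-0.489549) = 0.367162 substitutions/site.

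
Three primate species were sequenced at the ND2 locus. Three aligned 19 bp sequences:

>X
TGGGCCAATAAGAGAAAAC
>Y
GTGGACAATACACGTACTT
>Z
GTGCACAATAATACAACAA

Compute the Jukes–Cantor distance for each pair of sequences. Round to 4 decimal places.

d(X,Y) = 0.9074, d(X,Z) = 0.6181, d(Y,Z) = 0.6181

X–Y: 10/19 sites differ → p ≈ 0.526316, d = −0.75 ln(1 − 0.701755) = 0.907380 ≈ 0.9074.
X–Z: 8/19 sites differ → p ≈ 0.421053, d = −0.75 ln(1 − 0.561404) = 0.618132 ≈ 0.6181.
Y–Z: 8/19 sites differ → p ≈ 0.421053, d = −0.75 ln(1 − 0.561404) = 0.618132 ≈ 0.6181.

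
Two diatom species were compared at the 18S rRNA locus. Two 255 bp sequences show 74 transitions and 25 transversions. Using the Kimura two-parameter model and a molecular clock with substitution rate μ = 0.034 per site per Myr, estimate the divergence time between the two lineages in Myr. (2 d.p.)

P = 74/255 ≈ 0.290196 and Q = 25/255 ≈ 0.098039.
Under the Kimura two-parameter model, d = −½ ln(1 − 2P − Q) − ¼ ln(1 − 2Q).
1 − 2P − Q = 0.321569, giving −½ ln(0.321569) = 0.567272.
1 − 2Q = 0.803922, giving −¼ ln(0.803922) = 0.054563.
d = 0.567272 + 0.054563 = 0.621835.
Under a molecular clock d = 2μt, so t = d/(2μ) = 0.621835 / (2 × 0.034) = 9.14 Myr.

9.14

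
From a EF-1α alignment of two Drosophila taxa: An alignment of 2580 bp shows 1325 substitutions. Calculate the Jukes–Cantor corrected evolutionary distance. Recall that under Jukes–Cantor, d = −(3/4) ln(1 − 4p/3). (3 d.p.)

p = 1325/2580 ≈ 0.513566.
d = −(3/4) ln(1 − 4p/3) = −0.75 ln(1 − 0.684755) = −0.75 ln(0.315245)
  = −0.75 × (-1.154405) = 0.865804 substitutions/site.

0.866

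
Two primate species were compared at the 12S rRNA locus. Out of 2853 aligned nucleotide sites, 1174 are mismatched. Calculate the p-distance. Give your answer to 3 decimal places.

0.411

p = 1174/2853 = 0.411496… ≈ 0.411 (to 3 d.p.).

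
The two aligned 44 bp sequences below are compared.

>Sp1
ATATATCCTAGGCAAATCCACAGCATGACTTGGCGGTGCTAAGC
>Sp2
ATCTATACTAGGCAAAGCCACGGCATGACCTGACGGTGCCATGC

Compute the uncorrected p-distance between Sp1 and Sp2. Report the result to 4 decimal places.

0.1818

The sequences differ at 8 of 44 positions (sites 3, 7, 17, 22, 30, 33, 40, 42).
p = 8/44 = 0.181818… ≈ 0.1818 (to 4 d.p.).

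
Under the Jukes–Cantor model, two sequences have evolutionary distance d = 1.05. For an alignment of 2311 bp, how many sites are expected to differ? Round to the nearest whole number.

Invert JC69: p = (3/4)(1 − e^(−4d/3)) = 0.75 × (1 − e^(-1.4)) = 0.75 × (1 − 0.246597) = 0.565052.
Expected differing sites = pL ≈ 0.565052 × 2311 = 1305.835172 ≈ 1306.

1306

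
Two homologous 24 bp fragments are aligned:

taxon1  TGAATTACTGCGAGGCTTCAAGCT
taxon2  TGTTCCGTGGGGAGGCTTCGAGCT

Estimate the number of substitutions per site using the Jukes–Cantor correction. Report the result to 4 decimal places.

The sequences differ at 9 of 24 sites (3, 4, 5, 6, 7, 8, 9, 11, 20), so p = 9/24 = 0.375.
d = −(3/4) ln(1 − 4p/3) = −0.75 ln(1 − 0.5) = −0.75 ln(0.5)
  = −0.75 × (-0.693147) = 0.519860 substitutions/site.

0.5199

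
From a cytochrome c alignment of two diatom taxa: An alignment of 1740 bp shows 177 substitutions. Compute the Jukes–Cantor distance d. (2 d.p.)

p = 177/1740 ≈ 0.101724.
d = −(3/4) ln(1 − 4p/3) = −0.75 ln(1 − 0.135632) = −0.75 ln(0.864368)
  = −0.75 × (-0.145757) = 0.109318 substitutions/site.

0.11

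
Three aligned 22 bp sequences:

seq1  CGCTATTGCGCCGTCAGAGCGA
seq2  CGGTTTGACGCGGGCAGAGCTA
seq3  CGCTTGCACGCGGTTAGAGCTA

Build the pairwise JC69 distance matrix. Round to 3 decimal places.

d(seq1,seq2) = 0.414, d(seq1,seq3) = 0.414, d(seq2,seq3) = 0.271

seq1–seq2: 7/22 sites differ → p ≈ 0.318182, d = −0.75 ln(1 − 0.424243) = 0.414052 ≈ 0.414.
seq1–seq3: 7/22 sites differ → p ≈ 0.318182, d = −0.75 ln(1 − 0.424243) = 0.414052 ≈ 0.414.
seq2–seq3: 5/22 sites differ → p ≈ 0.227273, d = −0.75 ln(1 − 0.303031) = 0.270761 ≈ 0.271.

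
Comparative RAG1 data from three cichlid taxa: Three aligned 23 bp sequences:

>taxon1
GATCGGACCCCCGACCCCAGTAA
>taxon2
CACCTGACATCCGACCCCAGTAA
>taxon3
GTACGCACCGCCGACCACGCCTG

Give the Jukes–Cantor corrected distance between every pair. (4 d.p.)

d(taxon1,taxon2) = 0.2567, d(taxon1,taxon3) = 0.6501, d(taxon2,taxon3) = 1.0507

taxon1–taxon2: 5/23 sites differ → p ≈ 0.217391, d = −0.75 ln(1 − 0.289855) = 0.256715 ≈ 0.2567.
taxon1–taxon3: 10/23 sites differ → p ≈ 0.434783, d = −0.75 ln(1 − 0.579711) = 0.650110 ≈ 0.6501.
taxon2–taxon3: 13/23 sites differ → p ≈ 0.565217, d = −0.75 ln(1 − 0.753623) = 1.050669 ≈ 1.0507.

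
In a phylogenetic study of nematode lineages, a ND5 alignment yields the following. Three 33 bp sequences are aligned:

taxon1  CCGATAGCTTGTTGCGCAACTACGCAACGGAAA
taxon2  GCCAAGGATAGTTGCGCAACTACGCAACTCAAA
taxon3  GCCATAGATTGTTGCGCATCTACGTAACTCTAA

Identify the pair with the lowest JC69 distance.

taxon2 and taxon3

taxon1–taxon2: 8/33 differ, p = 0.242, d = 0.293.
taxon1–taxon3: 8/33 differ, p = 0.242, d = 0.293.
taxon2–taxon3: 6/33 differ, p = 0.182, d = 0.208.
The smallest distance is between taxon2 and taxon3.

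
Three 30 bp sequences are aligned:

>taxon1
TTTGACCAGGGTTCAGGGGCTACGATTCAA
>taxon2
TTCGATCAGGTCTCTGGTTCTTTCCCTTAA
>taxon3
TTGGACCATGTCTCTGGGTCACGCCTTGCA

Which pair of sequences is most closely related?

taxon1–taxon2: 13/30 differ, p = 0.433, d = 0.647.
taxon1–taxon3: 13/30 differ, p = 0.433, d = 0.647.
taxon2–taxon3: 10/30 differ, p = 0.333, d = 0.441.
The smallest distance is between taxon2 and taxon3.

taxon2 and taxon3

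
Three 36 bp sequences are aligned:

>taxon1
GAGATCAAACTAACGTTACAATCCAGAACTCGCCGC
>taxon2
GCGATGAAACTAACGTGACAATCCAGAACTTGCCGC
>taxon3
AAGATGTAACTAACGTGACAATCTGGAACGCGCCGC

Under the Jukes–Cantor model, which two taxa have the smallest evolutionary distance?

taxon1 and taxon2

taxon1–taxon2: 4/36 differ, p = 0.111, d = 0.120.
taxon1–taxon3: 7/36 differ, p = 0.194, d = 0.225.
taxon2–taxon3: 7/36 differ, p = 0.194, d = 0.225.
The smallest distance is between taxon1 and taxon2.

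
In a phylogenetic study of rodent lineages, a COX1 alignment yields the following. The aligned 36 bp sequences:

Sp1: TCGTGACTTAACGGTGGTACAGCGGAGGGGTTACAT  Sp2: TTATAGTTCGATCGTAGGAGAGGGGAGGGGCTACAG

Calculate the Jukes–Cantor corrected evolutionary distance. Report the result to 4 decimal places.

The sequences differ at 15 of 36 sites, so p = 15/36 ≈ 0.416667.
d = −(3/4) ln(1 − 4p/3) = −0.75 ln(1 − 0.555556) = −0.75 ln(0.444444)
  = −0.75 × (-0.810931) = 0.608198 substitutions/site.

0.6082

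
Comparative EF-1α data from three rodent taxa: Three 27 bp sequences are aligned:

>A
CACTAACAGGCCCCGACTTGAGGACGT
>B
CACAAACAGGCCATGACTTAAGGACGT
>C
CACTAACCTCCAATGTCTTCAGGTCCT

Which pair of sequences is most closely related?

A–B: 4/27 differ, p = 0.148, d = 0.165.
A–C: 10/27 differ, p = 0.370, d = 0.511.
B–C: 9/27 differ, p = 0.333, d = 0.441.
The smallest distance is between A and B.

A and B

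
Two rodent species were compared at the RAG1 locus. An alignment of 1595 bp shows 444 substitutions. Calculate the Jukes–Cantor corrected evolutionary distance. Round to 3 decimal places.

0.348

p = 444/1595 ≈ 0.27837.
d = −(3/4) ln(1 − 4p/3) = −0.75 ln(1 − 0.37116) = −0.75 ln(0.62884)
  = −0.75 × (-0.463878) = 0.347909 substitutions/site.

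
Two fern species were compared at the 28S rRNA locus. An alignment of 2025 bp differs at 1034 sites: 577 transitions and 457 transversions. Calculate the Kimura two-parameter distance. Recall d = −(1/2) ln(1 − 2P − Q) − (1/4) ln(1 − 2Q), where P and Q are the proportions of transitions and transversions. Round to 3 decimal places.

P = 577/2025 ≈ 0.284938 and Q = 457/2025 ≈ 0.225679.
Under the Kimura two-parameter model, d = −½ ln(1 − 2P − Q) − ¼ ln(1 − 2Q).
1 − 2P − Q = 0.204445, giving −½ ln(0.204445) = 0.793728.
1 − 2Q = 0.548642, giving −¼ ln(0.548642) = 0.150077.
d = 0.793728 + 0.150077 = 0.943805.

0.944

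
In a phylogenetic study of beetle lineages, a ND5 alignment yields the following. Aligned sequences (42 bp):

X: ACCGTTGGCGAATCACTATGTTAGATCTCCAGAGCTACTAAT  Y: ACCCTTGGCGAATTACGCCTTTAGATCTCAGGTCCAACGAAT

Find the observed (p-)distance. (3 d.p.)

0.286

The sequences differ at 12 of 42 positions.
p = 12/42 = 0.285714… ≈ 0.286 (to 3 d.p.).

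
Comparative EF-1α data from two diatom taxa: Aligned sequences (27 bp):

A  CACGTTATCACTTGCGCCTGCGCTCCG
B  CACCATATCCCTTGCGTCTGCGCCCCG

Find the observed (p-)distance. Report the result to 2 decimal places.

The sequences differ at 5 of 27 positions (sites 4, 5, 10, 17, 24).
p = 5/27 = 0.185185… ≈ 0.19 (to 2 d.p.).

0.19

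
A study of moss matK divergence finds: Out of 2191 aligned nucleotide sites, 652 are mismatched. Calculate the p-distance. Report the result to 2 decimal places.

p = 652/2191 = 0.297581… ≈ 0.30 (to 2 d.p.).

0.30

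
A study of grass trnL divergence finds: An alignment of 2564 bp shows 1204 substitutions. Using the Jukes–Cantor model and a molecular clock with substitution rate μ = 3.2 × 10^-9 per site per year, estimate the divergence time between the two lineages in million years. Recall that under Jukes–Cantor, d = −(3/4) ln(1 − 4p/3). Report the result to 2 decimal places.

p = 1204/2564 ≈ 0.469579.
d = −(3/4) ln(1 − 4p/3) = −0.75 ln(1 − 0.626105) = −0.75 ln(0.373895)
  = −0.75 × (-0.983780) = 0.737835 substitutions/site.
Under a molecular clock d = 2μt, so t = d/(2μ) = 0.737835 / (2 × 3.2 × 10^-9) = 115.29 million years.

115.29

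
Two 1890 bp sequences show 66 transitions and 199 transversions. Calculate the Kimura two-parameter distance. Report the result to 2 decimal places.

0.16

P = 66/1890 ≈ 0.034921 and Q = 199/1890 ≈ 0.105291.
Under the Kimura two-parameter model, d = −½ ln(1 − 2P − Q) − ¼ ln(1 − 2Q).
1 − 2P − Q = 0.824867, giving −½ ln(0.824867) = 0.096267.
1 − 2Q = 0.789418, giving −¼ ln(0.789418) = 0.059115.
d = 0.096267 + 0.059115 = 0.155382.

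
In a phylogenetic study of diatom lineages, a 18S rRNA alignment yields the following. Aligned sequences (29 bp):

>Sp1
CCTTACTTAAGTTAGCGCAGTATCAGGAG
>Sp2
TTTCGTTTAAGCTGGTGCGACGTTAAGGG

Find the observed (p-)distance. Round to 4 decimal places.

0.5172

The sequences differ at 15 of 29 positions.
p = 15/29 = 0.517241… ≈ 0.5172 (to 4 d.p.).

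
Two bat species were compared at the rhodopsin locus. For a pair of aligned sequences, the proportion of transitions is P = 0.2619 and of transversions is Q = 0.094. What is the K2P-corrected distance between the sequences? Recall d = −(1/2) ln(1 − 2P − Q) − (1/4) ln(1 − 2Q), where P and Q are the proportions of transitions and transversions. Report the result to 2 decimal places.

0.53

Under the Kimura two-parameter model, d = −½ ln(1 − 2P − Q) − ¼ ln(1 − 2Q).
1 − 2P − Q = 0.3822, giving −½ ln(0.3822) = 0.480906.
1 − 2Q = 0.812, giving −¼ ln(0.812) = 0.052064.
d = 0.480906 + 0.052064 = 0.532970.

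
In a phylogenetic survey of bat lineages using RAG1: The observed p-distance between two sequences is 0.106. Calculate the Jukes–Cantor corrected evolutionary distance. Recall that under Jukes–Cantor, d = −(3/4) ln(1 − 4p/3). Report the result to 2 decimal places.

0.11

d = −(3/4) ln(1 − 4p/3) = −0.75 ln(1 − 0.141333) = −0.75 ln(0.858667)
  = −0.75 × (-0.152374) = 0.114281 substitutions/site.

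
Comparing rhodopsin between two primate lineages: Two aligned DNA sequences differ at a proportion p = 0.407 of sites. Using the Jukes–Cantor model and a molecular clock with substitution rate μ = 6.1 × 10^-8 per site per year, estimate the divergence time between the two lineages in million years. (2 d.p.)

4.81

d = −(3/4) ln(1 − 4p/3) = −0.75 ln(1 − 0.542667) = −0.75 ln(0.457333)
  = −0.75 × (-0.782343) = 0.586757 substitutions/site.
Under a molecular clock d = 2μt, so t = d/(2μ) = 0.586757 / (2 × 6.1 × 10^-8) = 4.81 million years.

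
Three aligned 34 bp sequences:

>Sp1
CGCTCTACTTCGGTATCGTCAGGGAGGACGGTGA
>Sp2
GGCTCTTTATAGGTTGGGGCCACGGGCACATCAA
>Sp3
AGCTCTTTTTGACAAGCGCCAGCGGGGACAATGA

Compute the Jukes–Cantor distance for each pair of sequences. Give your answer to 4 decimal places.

d(Sp1,Sp2) = 0.9178, d(Sp1,Sp3) = 0.5347, d(Sp2,Sp3) = 0.6655

Sp1–Sp2: 18/34 sites differ → p ≈ 0.529412, d = −0.75 ln(1 − 0.705883) = 0.917833 ≈ 0.9178.
Sp1–Sp3: 13/34 sites differ → p ≈ 0.382353, d = −0.75 ln(1 − 0.509804) = 0.534712 ≈ 0.5347.
Sp2–Sp3: 15/34 sites differ → p ≈ 0.441176, d = −0.75 ln(1 − 0.588235) = 0.665477 ≈ 0.6655.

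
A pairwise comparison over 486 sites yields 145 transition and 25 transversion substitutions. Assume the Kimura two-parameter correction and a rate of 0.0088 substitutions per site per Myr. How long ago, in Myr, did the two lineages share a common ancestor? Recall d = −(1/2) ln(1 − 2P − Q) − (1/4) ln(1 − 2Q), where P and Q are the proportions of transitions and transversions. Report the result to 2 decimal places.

31.22

P = 145/486 ≈ 0.298354 and Q = 25/486 ≈ 0.05144.
Under the Kimura two-parameter model, d = −½ ln(1 − 2P − Q) − ¼ ln(1 − 2Q).
1 − 2P − Q = 0.351852, giving −½ ln(0.351852) = 0.522272.
1 − 2Q = 0.89712, giving −¼ ln(0.89712) = 0.027141.
d = 0.522272 + 0.027141 = 0.549413.
Under a molecular clock d = 2μt, so t = d/(2μ) = 0.549413 / (2 × 0.0088) = 31.22 Myr.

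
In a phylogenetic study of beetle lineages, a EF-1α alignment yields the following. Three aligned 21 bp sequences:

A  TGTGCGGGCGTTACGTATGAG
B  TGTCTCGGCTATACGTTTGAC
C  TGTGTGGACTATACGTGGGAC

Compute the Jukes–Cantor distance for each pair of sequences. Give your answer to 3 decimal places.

A–B: 7/21 sites differ → p ≈ 0.333333, d = −0.75 ln(1 − 0.444444) = 0.440839 ≈ 0.441.
A–C: 7/21 sites differ → p ≈ 0.333333, d = −0.75 ln(1 − 0.444444) = 0.440839 ≈ 0.441.
B–C: 5/21 sites differ → p ≈ 0.238095, d = −0.75 ln(1 − 0.31746) = 0.286451 ≈ 0.286.

d(A,B) = 0.441, d(A,C) = 0.441, d(B,C) = 0.286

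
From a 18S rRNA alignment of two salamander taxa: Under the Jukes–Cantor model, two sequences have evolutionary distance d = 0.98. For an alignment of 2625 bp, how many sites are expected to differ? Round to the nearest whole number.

1436

Invert JC69: p = (3/4)(1 − e^(−4d/3)) = 0.75 × (1 − e^(-1.306667)) = 0.75 × (1 − 0.270721) = 0.546959.
Expected differing sites = pL ≈ 0.546959 × 2625 = 1435.767375 ≈ 1436.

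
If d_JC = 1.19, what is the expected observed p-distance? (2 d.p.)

p = (3/4)(1 − e^(−4d/3)) = 0.75 × (1 − e^(-1.586667)) = 0.75 × (1 − 0.204606) = 0.596546.

0.60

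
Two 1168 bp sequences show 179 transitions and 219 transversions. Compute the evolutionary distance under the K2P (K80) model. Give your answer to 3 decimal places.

P = 179/1168 ≈ 0.153253 and Q = 219/1168 = 0.1875.
Under the Kimura two-parameter model, d = −½ ln(1 − 2P − Q) − ¼ ln(1 − 2Q).
1 − 2P − Q = 0.505994, giving −½ ln(0.505994) = 0.340615.
1 − 2Q = 0.625, giving −¼ ln(0.625) = 0.117501.
d = 0.340615 + 0.117501 = 0.458116.

0.458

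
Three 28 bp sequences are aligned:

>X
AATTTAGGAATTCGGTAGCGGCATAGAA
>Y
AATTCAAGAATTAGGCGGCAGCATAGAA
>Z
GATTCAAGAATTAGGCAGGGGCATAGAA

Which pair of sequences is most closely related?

Y and Z

X–Y: 6/28 differ, p = 0.214, d = 0.252.
X–Z: 6/28 differ, p = 0.214, d = 0.252.
Y–Z: 4/28 differ, p = 0.143, d = 0.158.
The smallest distance is between Y and Z.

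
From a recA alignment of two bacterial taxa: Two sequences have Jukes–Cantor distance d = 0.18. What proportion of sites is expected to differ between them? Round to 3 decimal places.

0.160

p = (3/4)(1 − e^(−4d/3)) = 0.75 × (1 − e^(-0.24)) = 0.75 × (1 − 0.786628) = 0.160029.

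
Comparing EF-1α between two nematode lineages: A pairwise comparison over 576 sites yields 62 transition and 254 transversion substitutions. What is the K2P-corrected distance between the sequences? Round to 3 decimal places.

1.068

P = 62/576 ≈ 0.107639 and Q = 254/576 ≈ 0.440972.
Under the Kimura two-parameter model, d = −½ ln(1 − 2P − Q) − ¼ ln(1 − 2Q).
1 − 2P − Q = 0.34375, giving −½ ln(0.34375) = 0.533920.
1 − 2Q = 0.118056, giving −¼ ln(0.118056) = 0.534149.
d = 0.533920 + 0.534149 = 1.068069.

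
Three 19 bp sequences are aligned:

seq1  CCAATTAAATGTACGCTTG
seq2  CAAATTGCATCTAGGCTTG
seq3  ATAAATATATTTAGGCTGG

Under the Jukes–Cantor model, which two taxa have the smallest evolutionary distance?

seq1–seq2: 5/19 differ, p = 0.263, d = 0.324.
seq1–seq3: 7/19 differ, p = 0.368, d = 0.507.
seq2–seq3: 7/19 differ, p = 0.368, d = 0.507.
The smallest distance is between seq1 and seq2.

seq1 and seq2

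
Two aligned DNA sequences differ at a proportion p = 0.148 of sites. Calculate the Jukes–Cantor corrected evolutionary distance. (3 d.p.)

0.165

d = −(3/4) ln(1 − 4p/3) = −0.75 ln(1 − 0.197333) = −0.75 ln(0.802667)
  = −0.75 × (-0.219815) = 0.164861 substitutions/site.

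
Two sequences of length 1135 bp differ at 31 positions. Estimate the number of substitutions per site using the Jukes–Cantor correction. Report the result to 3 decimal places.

p = 31/1135 ≈ 0.027313.
d = −(3/4) ln(1 − 4p/3) = −0.75 ln(1 − 0.036417) = −0.75 ln(0.963583)
  = −0.75 × (-0.037097) = 0.027823 substitutions/site.

0.028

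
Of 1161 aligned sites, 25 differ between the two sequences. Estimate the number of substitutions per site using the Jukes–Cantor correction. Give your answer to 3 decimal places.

0.022

p = 25/1161 ≈ 0.021533.
d = −(3/4) ln(1 − 4p/3) = −0.75 ln(1 − 0.028711) = −0.75 ln(0.971289)
  = −0.75 × (-0.029131) = 0.021848 substitutions/site.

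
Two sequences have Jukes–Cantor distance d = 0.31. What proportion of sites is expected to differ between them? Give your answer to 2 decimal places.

0.25

p = (3/4)(1 − e^(−4d/3)) = 0.75 × (1 − e^(-0.413333)) = 0.75 × (1 − 0.661442) = 0.253919.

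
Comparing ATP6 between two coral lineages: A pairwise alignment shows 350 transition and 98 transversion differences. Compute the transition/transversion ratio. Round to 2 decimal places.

3.57

R = 350/98 = 3.571428… ≈ 3.57 (to 2 d.p.).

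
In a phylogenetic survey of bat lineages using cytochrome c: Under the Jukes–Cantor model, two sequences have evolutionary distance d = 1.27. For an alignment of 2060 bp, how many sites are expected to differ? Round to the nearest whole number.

Invert JC69: p = (3/4)(1 − e^(−4d/3)) = 0.75 × (1 − e^(-1.693333)) = 0.75 × (1 − 0.183906) = 0.612071.
Expected differing sites = pL ≈ 0.612071 × 2060 = 1260.86626 ≈ 1261.

1261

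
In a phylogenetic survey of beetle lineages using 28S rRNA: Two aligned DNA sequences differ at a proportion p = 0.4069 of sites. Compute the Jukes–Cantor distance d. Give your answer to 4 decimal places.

0.5865

d = −(3/4) ln(1 − 4p/3) = −0.75 ln(1 − 0.542533) = −0.75 ln(0.457467)
  = −0.75 × (-0.782051) = 0.586538 substitutions/site.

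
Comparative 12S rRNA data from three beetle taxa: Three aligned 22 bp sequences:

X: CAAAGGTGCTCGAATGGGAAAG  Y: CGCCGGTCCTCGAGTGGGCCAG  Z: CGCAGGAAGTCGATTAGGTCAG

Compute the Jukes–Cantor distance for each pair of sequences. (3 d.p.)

X–Y: 7/22 sites differ → p ≈ 0.318182, d = −0.75 ln(1 − 0.424243) = 0.414052 ≈ 0.414.
X–Z: 9/22 sites differ → p ≈ 0.409091, d = −0.75 ln(1 − 0.545455) = 0.591344 ≈ 0.591.
Y–Z: 7/22 sites differ → p ≈ 0.318182, d = −0.75 ln(1 − 0.424243) = 0.414052 ≈ 0.414.

d(X,Y) = 0.414, d(X,Z) = 0.591, d(Y,Z) = 0.414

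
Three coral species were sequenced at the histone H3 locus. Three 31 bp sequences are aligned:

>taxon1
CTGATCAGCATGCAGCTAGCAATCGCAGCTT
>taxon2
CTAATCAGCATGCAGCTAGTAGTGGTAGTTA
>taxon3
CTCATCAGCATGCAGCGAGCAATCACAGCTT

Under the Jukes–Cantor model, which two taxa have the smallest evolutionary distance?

taxon1–taxon2: 7/31 differ, p = 0.226, d = 0.269.
taxon1–taxon3: 3/31 differ, p = 0.097, d = 0.104.
taxon2–taxon3: 9/31 differ, p = 0.290, d = 0.367.
The smallest distance is between taxon1 and taxon3.

taxon1 and taxon3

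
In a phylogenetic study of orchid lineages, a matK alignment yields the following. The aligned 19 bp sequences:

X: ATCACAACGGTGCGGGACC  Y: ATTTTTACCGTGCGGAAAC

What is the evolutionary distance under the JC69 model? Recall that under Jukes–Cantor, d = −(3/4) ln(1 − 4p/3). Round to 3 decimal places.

The sequences differ at 7 of 19 sites (3, 4, 5, 6, 9, 16, 18), so p = 7/19 ≈ 0.368421.
d = −(3/4) ln(1 − 4p/3) = −0.75 ln(1 − 0.491228) = −0.75 ln(0.508772)
  = −0.75 × (-0.675755) = 0.506816 substitutions/site.

0.507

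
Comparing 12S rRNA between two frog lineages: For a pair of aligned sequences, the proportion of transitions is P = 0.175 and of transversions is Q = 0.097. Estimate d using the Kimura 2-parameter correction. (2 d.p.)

Under the Kimura two-parameter model, d = −½ ln(1 − 2P − Q) − ¼ ln(1 − 2Q).
1 − 2P − Q = 0.553, giving −½ ln(0.553) = 0.296199.
1 − 2Q = 0.806, giving −¼ ln(0.806) = 0.053918.
d = 0.296199 + 0.053918 = 0.350117.

0.35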